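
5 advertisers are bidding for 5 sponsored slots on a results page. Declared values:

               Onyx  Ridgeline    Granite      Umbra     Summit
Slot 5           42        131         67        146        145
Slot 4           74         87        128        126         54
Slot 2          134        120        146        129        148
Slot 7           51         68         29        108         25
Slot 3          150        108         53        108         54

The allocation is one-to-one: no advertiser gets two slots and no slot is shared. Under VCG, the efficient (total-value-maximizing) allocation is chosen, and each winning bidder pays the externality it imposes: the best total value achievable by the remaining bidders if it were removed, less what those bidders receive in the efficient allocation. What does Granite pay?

Granite pays $18.

Efficient allocation: Onyx→Slot 3 ($150), Ridgeline→Slot 5 ($131), Granite→Slot 4 ($128), Umbra→Slot 7 ($108), Summit→Slot 2 ($148); total welfare W = $665.
Granite receives Slot 4 at value $128, so the others get W − 128 = $537.
Without Granite: best allocation of the remaining 4 bidders over all 5 slots is Onyx→Slot 3 ($150), Ridgeline→Slot 5 ($131), Umbra→Slot 4 ($126), Summit→Slot 2 ($148), total $555.
VCG payment = (others' best without Granite) − (others' welfare with Granite) = 555 − 537 = $18.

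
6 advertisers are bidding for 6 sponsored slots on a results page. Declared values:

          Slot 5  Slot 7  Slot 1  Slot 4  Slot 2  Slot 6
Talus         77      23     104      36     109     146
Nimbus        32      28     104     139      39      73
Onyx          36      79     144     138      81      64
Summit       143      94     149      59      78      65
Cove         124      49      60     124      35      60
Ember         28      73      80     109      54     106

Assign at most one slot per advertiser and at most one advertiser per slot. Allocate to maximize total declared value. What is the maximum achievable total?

Optimal: Talus→Slot 2 ($109), Nimbus→Slot 4 ($139), Onyx→Slot 1 ($144), Summit→Slot 7 ($94), Cove→Slot 5 ($124), Ember→Slot 6 ($106) — total 109+139+144+94+124+106 = $716.
Row-greedy (each advertiser in turn takes its best remaining slot) gives $675, worse by 41.

Maximum total: $716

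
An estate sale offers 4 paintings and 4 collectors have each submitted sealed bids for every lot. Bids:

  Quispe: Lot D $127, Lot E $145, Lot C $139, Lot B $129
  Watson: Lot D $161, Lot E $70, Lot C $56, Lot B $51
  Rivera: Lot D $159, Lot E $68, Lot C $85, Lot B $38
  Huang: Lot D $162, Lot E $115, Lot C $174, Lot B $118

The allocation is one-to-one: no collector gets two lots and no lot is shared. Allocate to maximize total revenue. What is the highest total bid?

Optimal: Quispe→Lot B ($129), Watson→Lot D ($161), Rivera→Lot E ($68), Huang→Lot C ($174) — total 129+161+68+174 = $532.
Row-greedy (each collector in turn takes its best remaining lot) gives $509, worse by 23.
Swapping Quispe↔Rivera (Quispe→Lot E $145, Rivera→Lot B $38) loses 14.
No other one-to-one assignment exceeds $532.

Maximum total: $532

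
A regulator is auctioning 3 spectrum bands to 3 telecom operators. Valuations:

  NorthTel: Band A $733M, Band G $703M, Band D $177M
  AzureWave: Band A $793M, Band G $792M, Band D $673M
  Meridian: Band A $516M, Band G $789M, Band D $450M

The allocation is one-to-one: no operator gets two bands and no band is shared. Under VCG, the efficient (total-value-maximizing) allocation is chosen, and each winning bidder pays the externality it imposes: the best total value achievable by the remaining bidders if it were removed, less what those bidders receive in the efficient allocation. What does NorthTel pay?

Efficient allocation: NorthTel→Band A ($733M), AzureWave→Band D ($673M), Meridian→Band G ($789M); total welfare W = $2195M.
NorthTel receives Band A at value $733M, so the others get W − 733 = $1462M.
Without NorthTel: best allocation of the remaining 2 bidders over all 3 bands is AzureWave→Band A ($793M), Meridian→Band G ($789M), total $1582M.
VCG payment = (others' best without NorthTel) − (others' welfare with NorthTel) = 1582 − 1462 = $120M.

NorthTel pays $120M.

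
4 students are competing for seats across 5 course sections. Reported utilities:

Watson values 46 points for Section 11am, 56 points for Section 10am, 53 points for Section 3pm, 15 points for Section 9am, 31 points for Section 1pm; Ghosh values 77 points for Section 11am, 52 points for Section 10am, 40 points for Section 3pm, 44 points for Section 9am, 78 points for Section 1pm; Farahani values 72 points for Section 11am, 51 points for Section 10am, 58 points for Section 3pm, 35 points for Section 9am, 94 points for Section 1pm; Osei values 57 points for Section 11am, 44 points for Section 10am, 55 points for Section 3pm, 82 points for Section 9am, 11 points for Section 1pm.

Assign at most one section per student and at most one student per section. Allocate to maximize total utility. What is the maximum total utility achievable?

This is a one-to-one assignment (maximum-weight bipartite matching).
Optimal: Watson→Section 10am (56 points), Ghosh→Section 11am (77 points), Farahani→Section 1pm (94 points), Osei→Section 9am (82 points) — total 56+77+94+82 = 309 points.
Column-greedy (each section in turn goes to its best remaining student) gives 273 points, worse by 36.
Swapping Ghosh↔Watson (Ghosh→Section 10am 52 points, Watson→Section 11am 46 points) loses 35.

Maximum total: 309 points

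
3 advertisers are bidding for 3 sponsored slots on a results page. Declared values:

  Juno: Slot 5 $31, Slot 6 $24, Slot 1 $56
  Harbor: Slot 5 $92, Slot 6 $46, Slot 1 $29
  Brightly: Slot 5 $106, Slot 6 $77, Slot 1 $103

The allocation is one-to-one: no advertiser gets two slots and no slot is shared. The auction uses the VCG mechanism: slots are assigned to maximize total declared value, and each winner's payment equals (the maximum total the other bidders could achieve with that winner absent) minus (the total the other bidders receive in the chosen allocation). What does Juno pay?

Juno pays $26.

Efficient allocation: Juno→Slot 1 ($56), Harbor→Slot 5 ($92), Brightly→Slot 6 ($77); total welfare W = $225.
Juno receives Slot 1 at value $56, so the others get W − 56 = $169.
Without Juno: best allocation of the remaining 2 bidders over all 3 slots is Harbor→Slot 5 ($92), Brightly→Slot 1 ($103), total $195.
VCG payment = (others' best without Juno) − (others' welfare with Juno) = 195 − 169 = $26.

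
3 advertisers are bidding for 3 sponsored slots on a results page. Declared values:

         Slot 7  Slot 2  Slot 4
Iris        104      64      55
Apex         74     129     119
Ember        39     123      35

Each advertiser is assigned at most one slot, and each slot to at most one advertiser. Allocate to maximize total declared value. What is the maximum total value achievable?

Maximum total: $346

This is the linear assignment problem.
Optimal: Iris→Slot 7 ($104), Apex→Slot 4 ($119), Ember→Slot 2 ($123) — total 104+119+123 = $346.
Column-greedy (each slot in turn goes to its best remaining advertiser) gives $268, worse by 78.
Swapping Ember↔Apex (Ember→Slot 4 $35, Apex→Slot 2 $129) loses 78.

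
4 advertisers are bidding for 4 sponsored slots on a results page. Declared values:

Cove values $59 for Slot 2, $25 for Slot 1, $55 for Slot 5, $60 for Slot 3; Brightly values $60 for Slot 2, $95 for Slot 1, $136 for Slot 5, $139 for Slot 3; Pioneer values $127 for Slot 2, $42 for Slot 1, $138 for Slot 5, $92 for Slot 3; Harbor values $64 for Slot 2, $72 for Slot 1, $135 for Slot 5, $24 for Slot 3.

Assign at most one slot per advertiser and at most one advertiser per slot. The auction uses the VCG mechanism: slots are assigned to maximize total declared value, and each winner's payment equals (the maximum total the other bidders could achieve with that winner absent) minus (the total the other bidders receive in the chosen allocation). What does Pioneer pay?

Efficient allocation: Cove→Slot 1 ($25), Brightly→Slot 3 ($139), Pioneer→Slot 2 ($127), Harbor→Slot 5 ($135); total welfare W = $426.
Pioneer receives Slot 2 at value $127, so the others get W − 127 = $299.
Without Pioneer: best allocation of the remaining 3 bidders over all 4 slots is Cove→Slot 2 ($59), Brightly→Slot 3 ($139), Harbor→Slot 5 ($135), total $333.
VCG payment = (others' best without Pioneer) − (others' welfare with Pioneer) = 333 − 299 = $34.

Pioneer pays $34.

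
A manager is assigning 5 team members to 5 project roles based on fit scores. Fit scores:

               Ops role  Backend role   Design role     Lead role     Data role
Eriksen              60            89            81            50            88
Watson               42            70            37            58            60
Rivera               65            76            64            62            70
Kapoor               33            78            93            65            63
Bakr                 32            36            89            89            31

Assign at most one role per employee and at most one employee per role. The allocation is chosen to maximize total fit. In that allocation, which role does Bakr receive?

Bakr receives Lead role.

Optimal: Eriksen→Data role (88 pts), Watson→Backend role (70 pts), Rivera→Ops role (65 pts), Kapoor→Design role (93 pts), Bakr→Lead role (89 pts) — total 88+70+65+93+89 = 405 pts.
Max-entry greedy (repeatedly take the single best remaining cell) gives 383 pts, worse by 22.
Next-best assignment: Eriksen→Backend role, Watson→Data role, Rivera→Ops role, Kapoor→Design role, Bakr→Lead role = 396 pts.
Swapping Watson↔Eriksen (Watson→Data role 60 pts, Eriksen→Backend role 89 pts) loses 9.
Bakr's own top role is Design role (89 pts), but forcing Bakr→Design role and reassigning the rest optimally gives only 378 pts — worse by 27.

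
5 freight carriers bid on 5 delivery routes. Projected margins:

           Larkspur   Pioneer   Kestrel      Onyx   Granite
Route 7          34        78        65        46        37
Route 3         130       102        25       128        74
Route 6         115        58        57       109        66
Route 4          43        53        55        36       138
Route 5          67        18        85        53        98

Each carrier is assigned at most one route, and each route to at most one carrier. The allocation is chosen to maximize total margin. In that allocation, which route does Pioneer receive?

Pioneer receives Route 7.

Treat this as an assignment problem: match each carrier to one route.
Optimal: Larkspur→Route 6 ($115k), Pioneer→Route 7 ($78k), Kestrel→Route 5 ($85k), Onyx→Route 3 ($128k), Granite→Route 4 ($138k) — total 115+78+85+128+138 = $544k.
Max-entry greedy (repeatedly take the single best remaining cell) gives $540k, worse by 4.
Next-best assignment: Larkspur→Route 3, Pioneer→Route 7, Kestrel→Route 5, Onyx→Route 6, Granite→Route 4 = $540k.
Swapping Larkspur↔Onyx (Larkspur→Route 3 $130k, Onyx→Route 6 $109k) loses 4.
Checked against all permutations: $544k is optimal.
Pioneer's own top route is Route 3 ($102k), but forcing Pioneer→Route 3 and reassigning the rest optimally gives only $486k — worse by 58.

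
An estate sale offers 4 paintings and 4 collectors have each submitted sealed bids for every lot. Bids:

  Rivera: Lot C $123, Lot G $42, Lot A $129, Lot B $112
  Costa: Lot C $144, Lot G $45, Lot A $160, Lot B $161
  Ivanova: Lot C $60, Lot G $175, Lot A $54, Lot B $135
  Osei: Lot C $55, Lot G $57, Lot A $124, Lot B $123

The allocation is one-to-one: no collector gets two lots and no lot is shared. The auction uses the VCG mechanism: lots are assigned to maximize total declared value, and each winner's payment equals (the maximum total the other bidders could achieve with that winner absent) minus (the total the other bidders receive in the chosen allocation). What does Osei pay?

Efficient allocation: Rivera→Lot C ($123), Costa→Lot B ($161), Ivanova→Lot G ($175), Osei→Lot A ($124); total welfare W = $583.
Osei receives Lot A at value $124, so the others get W − 124 = $459.
Without Osei: best allocation of the remaining 3 bidders over all 4 lots is Rivera→Lot A ($129), Costa→Lot B ($161), Ivanova→Lot G ($175), total $465.
VCG payment = (others' best without Osei) − (others' welfare with Osei) = 465 − 459 = $6.

Osei pays $6.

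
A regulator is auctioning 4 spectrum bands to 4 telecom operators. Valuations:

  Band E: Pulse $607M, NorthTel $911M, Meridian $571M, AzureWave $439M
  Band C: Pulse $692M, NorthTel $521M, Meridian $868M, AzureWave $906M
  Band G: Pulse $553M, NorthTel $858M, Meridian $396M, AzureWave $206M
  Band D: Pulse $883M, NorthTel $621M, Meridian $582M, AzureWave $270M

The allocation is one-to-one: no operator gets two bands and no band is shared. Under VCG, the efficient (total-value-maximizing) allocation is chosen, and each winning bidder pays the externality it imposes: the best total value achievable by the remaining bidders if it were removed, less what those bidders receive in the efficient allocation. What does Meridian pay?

Meridian pays $53M.

Efficient allocation: Pulse→Band D ($883M), NorthTel→Band G ($858M), Meridian→Band E ($571M), AzureWave→Band C ($906M); total welfare W = $3218M.
Meridian receives Band E at value $571M, so the others get W − 571 = $2647M.
Without Meridian: best allocation of the remaining 3 bidders over all 4 bands is Pulse→Band D ($883M), NorthTel→Band E ($911M), AzureWave→Band C ($906M), total $2700M.
VCG payment = (others' best without Meridian) − (others' welfare with Meridian) = 2700 − 2647 = $53M.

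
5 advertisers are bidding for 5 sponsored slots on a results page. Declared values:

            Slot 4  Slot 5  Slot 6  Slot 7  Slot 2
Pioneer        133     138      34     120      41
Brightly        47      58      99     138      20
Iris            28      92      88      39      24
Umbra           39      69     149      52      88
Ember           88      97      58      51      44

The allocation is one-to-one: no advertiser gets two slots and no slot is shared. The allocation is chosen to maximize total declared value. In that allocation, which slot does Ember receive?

Ember receives Slot 2.

Optimal: Pioneer→Slot 4 ($133), Brightly→Slot 7 ($138), Iris→Slot 5 ($92), Umbra→Slot 6 ($149), Ember→Slot 2 ($44) — total 133+138+92+149+44 = $556.
Next-best assignment: Pioneer→Slot 4, Brightly→Slot 7, Iris→Slot 6, Umbra→Slot 2, Ember→Slot 5 = $544.
Ember's own top slot is Slot 5 ($97), but forcing Ember→Slot 5 and reassigning the rest optimally gives only $544 — worse by 12.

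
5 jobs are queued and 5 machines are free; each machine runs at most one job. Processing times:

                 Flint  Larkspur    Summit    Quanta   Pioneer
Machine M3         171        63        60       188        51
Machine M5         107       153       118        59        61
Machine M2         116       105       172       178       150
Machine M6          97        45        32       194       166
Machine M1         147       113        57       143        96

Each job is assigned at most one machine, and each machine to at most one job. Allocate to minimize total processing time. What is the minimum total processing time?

Treat this as an assignment problem: match each job to one machine.
Optimal: Flint→Machine M2 (116 min), Larkspur→Machine M6 (45 min), Summit→Machine M1 (57 min), Quanta→Machine M5 (59 min), Pioneer→Machine M3 (51 min) — total 116+45+57+59+51 = 328 min.
Row-greedy (each job in turn takes its cheapest remaining machine) gives 426 min, worse by 98.
Swapping Flint↔Summit (Flint→Machine M1 147 min, Summit→Machine M2 172 min) adds 146.
Every other assignment is strictly worse.

Minimum total: 328 min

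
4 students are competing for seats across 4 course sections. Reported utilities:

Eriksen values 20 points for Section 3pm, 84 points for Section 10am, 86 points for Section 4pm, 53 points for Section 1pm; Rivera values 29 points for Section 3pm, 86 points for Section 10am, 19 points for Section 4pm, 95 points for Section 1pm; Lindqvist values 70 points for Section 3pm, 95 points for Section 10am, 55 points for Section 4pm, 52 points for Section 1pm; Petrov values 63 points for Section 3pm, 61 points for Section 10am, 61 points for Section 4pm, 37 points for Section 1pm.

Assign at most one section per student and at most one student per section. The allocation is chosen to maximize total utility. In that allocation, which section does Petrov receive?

Petrov receives Section 3pm.

Optimal: Eriksen→Section 4pm (86 points), Rivera→Section 1pm (95 points), Lindqvist→Section 10am (95 points), Petrov→Section 3pm (63 points) — total 86+95+95+63 = 339 points.
Column-greedy (each section in turn goes to its best remaining student) gives 279 points, worse by 60.
Checked against all permutations: 339 points is optimal.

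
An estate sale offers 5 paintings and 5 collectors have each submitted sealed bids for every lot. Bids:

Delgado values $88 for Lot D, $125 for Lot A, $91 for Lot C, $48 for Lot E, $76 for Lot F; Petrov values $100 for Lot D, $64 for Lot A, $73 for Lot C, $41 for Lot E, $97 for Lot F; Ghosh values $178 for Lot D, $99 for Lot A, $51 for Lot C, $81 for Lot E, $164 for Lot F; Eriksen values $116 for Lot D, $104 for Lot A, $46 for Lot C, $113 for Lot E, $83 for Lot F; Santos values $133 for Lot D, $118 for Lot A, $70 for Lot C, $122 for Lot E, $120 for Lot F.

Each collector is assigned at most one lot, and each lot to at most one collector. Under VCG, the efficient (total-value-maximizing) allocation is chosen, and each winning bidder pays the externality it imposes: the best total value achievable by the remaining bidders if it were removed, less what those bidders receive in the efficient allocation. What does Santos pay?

Efficient allocation: Delgado→Lot A ($125), Petrov→Lot C ($73), Ghosh→Lot D ($178), Eriksen→Lot E ($113), Santos→Lot F ($120); total welfare W = $609.
Santos receives Lot F at value $120, so the others get W − 120 = $489.
Without Santos: best allocation of the remaining 4 bidders over all 5 lots is Delgado→Lot A ($125), Petrov→Lot F ($97), Ghosh→Lot D ($178), Eriksen→Lot E ($113), total $513.
VCG payment = (others' best without Santos) − (others' welfare with Santos) = 513 − 489 = $24.

Santos pays $24.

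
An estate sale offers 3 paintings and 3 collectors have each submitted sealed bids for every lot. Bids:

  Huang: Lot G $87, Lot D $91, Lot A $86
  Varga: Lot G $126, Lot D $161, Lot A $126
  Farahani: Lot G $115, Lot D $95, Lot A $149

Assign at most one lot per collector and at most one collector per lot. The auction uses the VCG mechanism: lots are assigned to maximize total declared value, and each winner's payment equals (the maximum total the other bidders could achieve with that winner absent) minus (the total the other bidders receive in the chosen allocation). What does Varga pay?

Varga pays $4.

Efficient allocation: Huang→Lot G ($87), Varga→Lot D ($161), Farahani→Lot A ($149); total welfare W = $397.
Varga receives Lot D at value $161, so the others get W − 161 = $236.
Without Varga: best allocation of the remaining 2 bidders over all 3 lots is Huang→Lot D ($91), Farahani→Lot A ($149), total $240.
VCG payment = (others' best without Varga) − (others' welfare with Varga) = 240 − 236 = $4.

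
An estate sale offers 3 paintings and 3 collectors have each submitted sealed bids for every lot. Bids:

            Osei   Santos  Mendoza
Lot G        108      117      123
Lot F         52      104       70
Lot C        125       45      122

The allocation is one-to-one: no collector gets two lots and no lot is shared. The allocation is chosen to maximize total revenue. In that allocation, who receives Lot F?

Santos receives Lot F.

This is a one-to-one assignment (maximum-weight bipartite matching).
Optimal: Osei→Lot C ($125), Santos→Lot F ($104), Mendoza→Lot G ($123) — total 125+104+123 = $352.
Row-greedy (each collector in turn takes its best remaining lot) gives $312, worse by 40.
Checked against all permutations: $352 is optimal.
Santos's own top lot is Lot G ($117), but forcing Santos→Lot G and reassigning the rest optimally gives only $312 — worse by 40.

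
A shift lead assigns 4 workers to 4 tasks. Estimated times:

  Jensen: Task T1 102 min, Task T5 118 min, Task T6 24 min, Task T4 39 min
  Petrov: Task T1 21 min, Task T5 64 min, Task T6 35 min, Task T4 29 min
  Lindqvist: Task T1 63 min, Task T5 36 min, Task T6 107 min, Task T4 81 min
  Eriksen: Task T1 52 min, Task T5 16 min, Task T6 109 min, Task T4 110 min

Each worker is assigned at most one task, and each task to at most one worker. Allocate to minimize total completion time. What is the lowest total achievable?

This is the linear assignment problem.
Optimal: Jensen→Task T6 (24 min), Petrov→Task T4 (29 min), Lindqvist→Task T1 (63 min), Eriksen→Task T5 (16 min) — total 24+29+63+16 = 132 min.

Minimum total: 132 min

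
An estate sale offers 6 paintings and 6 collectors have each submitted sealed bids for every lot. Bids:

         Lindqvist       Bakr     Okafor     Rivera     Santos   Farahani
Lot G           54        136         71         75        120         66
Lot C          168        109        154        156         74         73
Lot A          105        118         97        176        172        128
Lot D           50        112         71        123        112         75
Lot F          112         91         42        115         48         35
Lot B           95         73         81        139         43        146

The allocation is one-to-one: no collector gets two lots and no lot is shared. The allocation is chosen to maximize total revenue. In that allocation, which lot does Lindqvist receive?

Optimal: Lindqvist→Lot F ($112), Bakr→Lot G ($136), Okafor→Lot C ($154), Rivera→Lot D ($123), Santos→Lot A ($172), Farahani→Lot B ($146) — total 112+136+154+123+172+146 = $843.
Checked against all permutations: $843 is optimal.
Lindqvist's own top lot is Lot C ($168), but forcing Lindqvist→Lot C and reassigning the rest optimally gives only $808 — worse by 35.

Lindqvist receives Lot F.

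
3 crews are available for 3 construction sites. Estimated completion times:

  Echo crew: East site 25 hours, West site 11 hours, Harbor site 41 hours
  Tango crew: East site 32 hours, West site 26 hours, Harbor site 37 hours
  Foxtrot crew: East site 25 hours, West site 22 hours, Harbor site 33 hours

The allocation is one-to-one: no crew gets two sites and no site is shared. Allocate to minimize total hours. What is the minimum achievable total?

Treat this as an assignment problem: match each crew to one site.
Optimal: Echo crew→West site (11 hours), Tango crew→Harbor site (37 hours), Foxtrot crew→East site (25 hours) — total 11+37+25 = 73 hours.
Swapping Tango crew↔Foxtrot crew (Tango crew→East site 32 hours, Foxtrot crew→Harbor site 33 hours) adds 3.
No other one-to-one assignment undercuts 73 hours.

Minimum total: 73 hours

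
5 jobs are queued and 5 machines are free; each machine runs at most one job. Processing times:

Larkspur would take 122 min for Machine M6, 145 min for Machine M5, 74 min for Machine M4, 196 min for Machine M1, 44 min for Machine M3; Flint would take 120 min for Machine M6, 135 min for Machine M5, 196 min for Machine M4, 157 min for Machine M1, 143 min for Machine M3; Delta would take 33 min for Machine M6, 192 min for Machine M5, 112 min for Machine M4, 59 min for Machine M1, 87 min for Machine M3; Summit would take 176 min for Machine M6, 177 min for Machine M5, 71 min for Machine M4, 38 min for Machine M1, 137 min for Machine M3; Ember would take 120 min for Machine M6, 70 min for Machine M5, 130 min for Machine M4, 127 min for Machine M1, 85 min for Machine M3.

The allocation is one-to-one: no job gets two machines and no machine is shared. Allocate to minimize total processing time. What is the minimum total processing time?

Min total: 358 min

This is a one-to-one assignment (minimum-cost bipartite matching).
Optimal: Larkspur→Machine M4 (74 min), Flint→Machine M3 (143 min), Delta→Machine M6 (33 min), Summit→Machine M1 (38 min), Ember→Machine M5 (70 min) — total 74+143+33+38+70 = 358 min.
Row-greedy (each job in turn takes its cheapest remaining machine) gives 364 min, worse by 6.
Every other assignment is strictly worse.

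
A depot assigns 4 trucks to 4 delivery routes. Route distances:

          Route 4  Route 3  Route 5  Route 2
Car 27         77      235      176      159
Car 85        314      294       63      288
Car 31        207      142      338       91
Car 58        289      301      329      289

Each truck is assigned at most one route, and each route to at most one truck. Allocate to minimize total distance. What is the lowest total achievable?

Min total: 532 km

Optimal: Car 27→Route 4 (77 km), Car 85→Route 5 (63 km), Car 31→Route 2 (91 km), Car 58→Route 3 (301 km) — total 77+63+91+301 = 532 km.
No other one-to-one assignment undercuts 532 km.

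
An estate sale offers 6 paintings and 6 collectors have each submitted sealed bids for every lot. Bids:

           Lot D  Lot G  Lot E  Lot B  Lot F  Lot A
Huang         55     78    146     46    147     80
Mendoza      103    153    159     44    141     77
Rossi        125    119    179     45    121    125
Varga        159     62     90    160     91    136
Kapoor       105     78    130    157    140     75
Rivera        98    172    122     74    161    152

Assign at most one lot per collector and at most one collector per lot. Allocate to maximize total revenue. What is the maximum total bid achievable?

Maximum total: $947

Optimal: Huang→Lot F ($147), Mendoza→Lot G ($153), Rossi→Lot E ($179), Varga→Lot D ($159), Kapoor→Lot B ($157), Rivera→Lot A ($152) — total 147+153+179+159+157+152 = $947.
Max-entry greedy (repeatedly take the single best remaining cell) gives $840, worse by 107.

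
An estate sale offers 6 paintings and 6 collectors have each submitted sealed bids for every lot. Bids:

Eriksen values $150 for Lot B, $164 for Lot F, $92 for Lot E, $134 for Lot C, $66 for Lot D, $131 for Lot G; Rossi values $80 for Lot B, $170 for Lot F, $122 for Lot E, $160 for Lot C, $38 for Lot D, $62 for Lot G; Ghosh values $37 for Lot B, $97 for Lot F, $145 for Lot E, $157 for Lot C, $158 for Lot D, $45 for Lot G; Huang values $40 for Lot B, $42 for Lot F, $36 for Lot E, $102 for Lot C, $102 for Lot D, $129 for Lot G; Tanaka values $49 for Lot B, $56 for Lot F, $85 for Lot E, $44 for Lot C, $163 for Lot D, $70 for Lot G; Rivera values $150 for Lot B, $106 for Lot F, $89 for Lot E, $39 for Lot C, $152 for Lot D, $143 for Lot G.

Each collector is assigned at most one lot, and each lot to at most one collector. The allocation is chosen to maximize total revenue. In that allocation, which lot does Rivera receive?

This is the linear assignment problem.
Optimal: Eriksen→Lot F ($164), Rossi→Lot C ($160), Ghosh→Lot E ($145), Huang→Lot G ($129), Tanaka→Lot D ($163), Rivera→Lot B ($150) — total 164+160+145+129+163+150 = $911.
Column-greedy (each lot in turn goes to its best remaining collector) gives $873, worse by 38.
Rivera's own top lot is Lot D ($152), but forcing Rivera→Lot D and reassigning the rest optimally gives only $843 — worse by 68.

Rivera receives Lot B.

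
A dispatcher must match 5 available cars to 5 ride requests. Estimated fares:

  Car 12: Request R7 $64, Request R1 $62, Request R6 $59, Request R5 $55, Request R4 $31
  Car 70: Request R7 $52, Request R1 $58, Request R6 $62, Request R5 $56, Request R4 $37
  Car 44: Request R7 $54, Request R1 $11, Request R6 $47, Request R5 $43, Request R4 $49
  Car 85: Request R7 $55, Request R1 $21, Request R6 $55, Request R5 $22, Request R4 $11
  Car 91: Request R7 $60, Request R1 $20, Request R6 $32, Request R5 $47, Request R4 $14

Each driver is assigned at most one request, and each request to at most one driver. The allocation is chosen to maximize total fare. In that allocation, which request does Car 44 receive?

Car 44 receives Request R4.

Optimal: Car 12→Request R1 ($62), Car 70→Request R5 ($56), Car 44→Request R4 ($49), Car 85→Request R6 ($55), Car 91→Request R7 ($60) — total 62+56+49+55+60 = $282.
Max-entry greedy (repeatedly take the single best remaining cell) gives $243, worse by 39.
Swapping Car 91↔Car 70 (Car 91→Request R5 $47, Car 70→Request R7 $52) loses 17.
No other one-to-one assignment exceeds $282.
Car 44's own top request is Request R7 ($54), but forcing Car 44→Request R7 and reassigning the rest optimally gives only $255 — worse by 27.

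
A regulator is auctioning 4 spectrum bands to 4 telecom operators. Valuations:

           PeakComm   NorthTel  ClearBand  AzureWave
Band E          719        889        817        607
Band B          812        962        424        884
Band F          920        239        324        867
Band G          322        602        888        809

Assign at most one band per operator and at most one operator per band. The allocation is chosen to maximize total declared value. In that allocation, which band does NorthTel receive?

NorthTel receives Band E.

Optimal: PeakComm→Band F ($920M), NorthTel→Band E ($889M), ClearBand→Band G ($888M), AzureWave→Band B ($884M) — total 920+889+888+884 = $3581M.
Max-entry greedy (repeatedly take the single best remaining cell) gives $3377M, worse by 204.
No other one-to-one assignment exceeds $3581M.
NorthTel's own top band is Band B ($962M), but forcing NorthTel→Band B and reassigning the rest optimally gives only $3508M — worse by 73.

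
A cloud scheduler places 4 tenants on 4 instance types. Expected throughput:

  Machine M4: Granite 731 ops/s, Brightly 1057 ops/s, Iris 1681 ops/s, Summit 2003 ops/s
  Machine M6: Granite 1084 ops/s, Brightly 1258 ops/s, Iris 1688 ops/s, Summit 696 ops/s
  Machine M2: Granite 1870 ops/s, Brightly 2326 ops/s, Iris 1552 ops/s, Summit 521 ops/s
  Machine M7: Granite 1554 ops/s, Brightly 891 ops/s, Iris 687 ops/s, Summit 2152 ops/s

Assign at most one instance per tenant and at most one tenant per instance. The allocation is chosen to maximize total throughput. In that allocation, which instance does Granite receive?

Granite receives Machine M7.

Optimal: Granite→Machine M7 (1554 ops/s), Brightly→Machine M2 (2326 ops/s), Iris→Machine M6 (1688 ops/s), Summit→Machine M4 (2003 ops/s) — total 1554+2326+1688+2003 = 7571 ops/s.
Max-entry greedy (repeatedly take the single best remaining cell) gives 6897 ops/s, worse by 674.
Granite's own top instance is Machine M2 (1870 ops/s), but forcing Granite→Machine M2 and reassigning the rest optimally gives only 6961 ops/s — worse by 610.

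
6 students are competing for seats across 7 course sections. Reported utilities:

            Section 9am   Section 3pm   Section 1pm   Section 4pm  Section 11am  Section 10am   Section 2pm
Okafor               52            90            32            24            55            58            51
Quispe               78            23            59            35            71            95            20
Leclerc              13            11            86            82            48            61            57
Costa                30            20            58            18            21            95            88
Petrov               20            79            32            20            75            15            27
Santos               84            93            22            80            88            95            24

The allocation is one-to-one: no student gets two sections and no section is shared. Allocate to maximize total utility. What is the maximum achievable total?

Optimal: Okafor→Section 3pm (90 points), Quispe→Section 10am (95 points), Leclerc→Section 1pm (86 points), Costa→Section 2pm (88 points), Petrov→Section 11am (75 points), Santos→Section 9am (84 points) — total 90+95+86+88+75+84 = 518 points.
Max-entry greedy (repeatedly take the single best remaining cell) gives 489 points, worse by 29.
Next-best assignment: Okafor→Section 3pm, Quispe→Section 10am, Leclerc→Section 1pm, Costa→Section 2pm, Petrov→Section 11am, Santos→Section 4pm = 514 points.
Swapping Leclerc↔Quispe (Leclerc→Section 10am 61 points, Quispe→Section 1pm 59 points) loses 61.

Maximum total: 518 points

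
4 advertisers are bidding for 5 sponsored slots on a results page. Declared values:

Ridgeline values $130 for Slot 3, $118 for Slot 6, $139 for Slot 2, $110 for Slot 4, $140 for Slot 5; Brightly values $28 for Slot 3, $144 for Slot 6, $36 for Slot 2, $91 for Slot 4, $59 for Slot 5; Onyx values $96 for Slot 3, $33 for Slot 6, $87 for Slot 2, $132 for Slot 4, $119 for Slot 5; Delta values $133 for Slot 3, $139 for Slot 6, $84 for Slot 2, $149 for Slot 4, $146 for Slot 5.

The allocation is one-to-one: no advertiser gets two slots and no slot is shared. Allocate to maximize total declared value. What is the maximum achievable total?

Max total: $561

This is the linear assignment problem.
Optimal: Ridgeline→Slot 2 ($139), Brightly→Slot 6 ($144), Onyx→Slot 4 ($132), Delta→Slot 5 ($146) — total 139+144+132+146 = $561.
Swapping Delta↔Brightly (Delta→Slot 6 $139, Brightly→Slot 5 $59) loses 92.
Every other assignment is strictly worse.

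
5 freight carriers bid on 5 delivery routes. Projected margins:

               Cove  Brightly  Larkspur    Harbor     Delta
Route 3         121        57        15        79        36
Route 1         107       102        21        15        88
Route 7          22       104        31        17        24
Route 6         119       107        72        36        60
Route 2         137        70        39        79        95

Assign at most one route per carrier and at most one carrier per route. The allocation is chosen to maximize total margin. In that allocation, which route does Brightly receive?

This is the linear assignment problem.
Optimal: Cove→Route 2 ($137k), Brightly→Route 7 ($104k), Larkspur→Route 6 ($72k), Harbor→Route 3 ($79k), Delta→Route 1 ($88k) — total 137+104+72+79+88 = $480k.
Column-greedy (each route in turn goes to its best remaining carrier) gives $393k, worse by 87.
Next-best assignment: Cove→Route 3, Brightly→Route 7, Larkspur→Route 6, Harbor→Route 2, Delta→Route 1 = $464k.
Swapping Delta↔Harbor (Delta→Route 3 $36k, Harbor→Route 1 $15k) loses 116.
No other one-to-one assignment exceeds $480k.
Brightly's own top route is Route 6 ($107k), but forcing Brightly→Route 6 and reassigning the rest optimally gives only $442k — worse by 38.

Brightly receives Route 7.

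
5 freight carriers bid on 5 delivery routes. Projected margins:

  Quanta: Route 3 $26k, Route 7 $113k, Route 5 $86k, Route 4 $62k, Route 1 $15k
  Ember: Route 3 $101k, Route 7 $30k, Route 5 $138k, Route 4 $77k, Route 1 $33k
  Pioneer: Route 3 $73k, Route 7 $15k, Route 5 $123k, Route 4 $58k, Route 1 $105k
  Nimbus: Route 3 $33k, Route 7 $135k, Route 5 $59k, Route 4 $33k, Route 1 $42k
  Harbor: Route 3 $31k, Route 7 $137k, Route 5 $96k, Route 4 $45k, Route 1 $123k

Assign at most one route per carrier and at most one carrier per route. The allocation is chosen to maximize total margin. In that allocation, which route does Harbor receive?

Harbor receives Route 1.

This is a one-to-one assignment (maximum-weight bipartite matching).
Optimal: Quanta→Route 4 ($62k), Ember→Route 3 ($101k), Pioneer→Route 5 ($123k), Nimbus→Route 7 ($135k), Harbor→Route 1 ($123k) — total 62+101+123+135+123 = $544k.
Column-greedy (each route in turn goes to its best remaining carrier) gives $465k, worse by 79.
Swapping Nimbus↔Pioneer (Nimbus→Route 5 $59k, Pioneer→Route 7 $15k) loses 184.
Harbor's own top route is Route 7 ($137k), but forcing Harbor→Route 7 and reassigning the rest optimally gives only $475k — worse by 69.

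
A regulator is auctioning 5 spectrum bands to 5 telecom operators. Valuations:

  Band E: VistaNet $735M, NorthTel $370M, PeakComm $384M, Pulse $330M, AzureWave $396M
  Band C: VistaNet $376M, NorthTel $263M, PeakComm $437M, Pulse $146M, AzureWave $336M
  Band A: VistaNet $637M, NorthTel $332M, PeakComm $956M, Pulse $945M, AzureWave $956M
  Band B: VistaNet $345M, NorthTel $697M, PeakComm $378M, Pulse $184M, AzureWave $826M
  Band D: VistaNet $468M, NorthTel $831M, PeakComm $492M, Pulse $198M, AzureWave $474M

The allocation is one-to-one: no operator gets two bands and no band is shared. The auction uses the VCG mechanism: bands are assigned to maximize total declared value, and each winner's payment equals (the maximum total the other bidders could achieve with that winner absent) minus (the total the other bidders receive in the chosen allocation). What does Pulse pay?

Efficient allocation: VistaNet→Band E ($735M), NorthTel→Band D ($831M), PeakComm→Band C ($437M), Pulse→Band A ($945M), AzureWave→Band B ($826M); total welfare W = $3774M.
Pulse receives Band A at value $945M, so the others get W − 945 = $2829M.
Without Pulse: best allocation of the remaining 4 bidders over all 5 bands is VistaNet→Band E ($735M), NorthTel→Band D ($831M), PeakComm→Band A ($956M), AzureWave→Band B ($826M), total $3348M.
VCG payment = (others' best without Pulse) − (others' welfare with Pulse) = 3348 − 2829 = $519M.

Pulse pays $519M.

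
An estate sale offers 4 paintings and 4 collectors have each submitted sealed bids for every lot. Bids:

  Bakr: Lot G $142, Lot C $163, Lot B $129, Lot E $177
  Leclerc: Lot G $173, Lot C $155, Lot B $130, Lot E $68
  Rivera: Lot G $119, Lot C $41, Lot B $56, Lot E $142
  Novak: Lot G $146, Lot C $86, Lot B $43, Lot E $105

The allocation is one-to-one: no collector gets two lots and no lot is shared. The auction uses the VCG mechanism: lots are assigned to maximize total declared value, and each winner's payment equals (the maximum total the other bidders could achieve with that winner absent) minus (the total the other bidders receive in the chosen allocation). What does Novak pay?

Efficient allocation: Bakr→Lot C ($163), Leclerc→Lot B ($130), Rivera→Lot E ($142), Novak→Lot G ($146); total welfare W = $581.
Novak receives Lot G at value $146, so the others get W − 146 = $435.
Without Novak: best allocation of the remaining 3 bidders over all 4 lots is Bakr→Lot C ($163), Leclerc→Lot G ($173), Rivera→Lot E ($142), total $478.
VCG payment = (others' best without Novak) − (others' welfare with Novak) = 478 − 435 = $43.

Novak pays $43.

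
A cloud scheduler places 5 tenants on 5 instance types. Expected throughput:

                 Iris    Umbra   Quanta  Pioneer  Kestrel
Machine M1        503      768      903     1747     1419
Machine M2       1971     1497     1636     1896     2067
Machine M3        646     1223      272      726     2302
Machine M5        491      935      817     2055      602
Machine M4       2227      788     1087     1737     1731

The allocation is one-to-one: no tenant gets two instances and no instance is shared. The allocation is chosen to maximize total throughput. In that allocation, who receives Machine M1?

Umbra receives Machine M1.

This is the linear assignment problem.
Optimal: Iris→Machine M4 (2227 ops/s), Umbra→Machine M1 (768 ops/s), Quanta→Machine M2 (1636 ops/s), Pioneer→Machine M5 (2055 ops/s), Kestrel→Machine M3 (2302 ops/s) — total 2227+768+1636+2055+2302 = 8988 ops/s.
Row-greedy (each tenant in turn takes its best remaining instance) gives 8984 ops/s, worse by 4.
Next-best assignment: Iris→Machine M4, Umbra→Machine M2, Quanta→Machine M1, Pioneer→Machine M5, Kestrel→Machine M3 = 8984 ops/s.
Every other assignment is strictly worse.
Umbra's own top instance is Machine M2 (1497 ops/s), but forcing Umbra→Machine M2 and reassigning the rest optimally gives only 8984 ops/s — worse by 4.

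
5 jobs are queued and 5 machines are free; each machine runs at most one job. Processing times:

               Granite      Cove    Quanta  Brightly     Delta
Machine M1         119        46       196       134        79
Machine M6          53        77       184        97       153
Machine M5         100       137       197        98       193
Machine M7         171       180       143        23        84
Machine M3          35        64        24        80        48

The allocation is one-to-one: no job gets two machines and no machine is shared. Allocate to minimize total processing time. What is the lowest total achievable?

Minimum total: 303 min

Optimal: Granite→Machine M5 (100 min), Cove→Machine M6 (77 min), Quanta→Machine M3 (24 min), Brightly→Machine M7 (23 min), Delta→Machine M1 (79 min) — total 100+77+24+23+79 = 303 min.
Column-greedy (each machine in turn goes to its cheapest remaining job) gives 305 min, worse by 2.
Next-best assignment: Granite→Machine M6, Cove→Machine M1, Quanta→Machine M3, Brightly→Machine M5, Delta→Machine M7 = 305 min.
Checked against all permutations: 303 min is optimal.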